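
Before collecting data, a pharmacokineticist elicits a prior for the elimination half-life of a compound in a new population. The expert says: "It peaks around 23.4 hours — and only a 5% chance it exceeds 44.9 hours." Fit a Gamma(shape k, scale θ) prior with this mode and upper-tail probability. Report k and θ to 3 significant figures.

Gamma(k,θ) with k>1 has mode (k−1)θ, so θ = 23.4/(k−1).
Need P(X < 44.9) = 0.95 with θ tied to k this way. Start at k = 2, θ = 23.4: P(X<44.9) ≈ 0.572.
Too low — raise k to concentrate. Iterating converges to k ≈ 7.54.
Then θ = 23.4/(7.54−1) ≈ 3.58.

k ≈ 7.54, θ ≈ 3.58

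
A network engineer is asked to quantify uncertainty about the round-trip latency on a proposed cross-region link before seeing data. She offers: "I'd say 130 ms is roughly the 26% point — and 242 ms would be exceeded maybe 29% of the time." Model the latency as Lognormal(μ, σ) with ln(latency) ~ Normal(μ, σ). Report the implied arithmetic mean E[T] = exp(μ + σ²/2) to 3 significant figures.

If T ~ Lognormal(μ,σ) then ln T ~ Normal(μ,σ), so the p-quantile of ln T is μ + z_p·σ.
ln(130) = 4.868 and ln(242) = 5.489; z_{0.26} = -0.6433, z_{0.71} = 0.5534.
σ = (5.489 − 4.868)/(0.5534 − (-0.6433)) = 0.519.
μ = 4.868 − (-0.6433)·0.519 = 5.202.
E[T] = exp(μ + σ²/2) = exp(5.202 + 0.1348) = 208 ms.

E[T] ≈ 208 ms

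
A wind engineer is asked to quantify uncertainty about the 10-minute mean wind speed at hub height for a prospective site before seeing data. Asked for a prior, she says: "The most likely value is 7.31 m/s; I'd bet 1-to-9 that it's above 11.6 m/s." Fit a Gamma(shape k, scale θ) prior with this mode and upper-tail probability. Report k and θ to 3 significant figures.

Gamma(k,θ) with k>1 has mode (k−1)θ, so θ = 7.31/(k−1).
Need P(X < 11.6) = 0.9 with θ tied to k this way. Start at k = 2, θ = 7.31: P(X<11.6) ≈ 0.471.
Too low — raise k to concentrate. Iterating converges to k ≈ 9.8.
Then θ = 7.31/(9.8−1) ≈ 0.831.

k ≈ 9.8, θ ≈ 0.831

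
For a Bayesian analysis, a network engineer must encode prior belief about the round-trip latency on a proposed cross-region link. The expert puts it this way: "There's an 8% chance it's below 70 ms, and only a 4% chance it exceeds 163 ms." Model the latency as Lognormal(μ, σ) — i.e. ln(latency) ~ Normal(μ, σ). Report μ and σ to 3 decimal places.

If T ~ Lognormal(μ,σ) then ln T ~ Normal(μ,σ), so the p-quantile of ln T is μ + z_p·σ.
ln(70) = 4.248 and ln(163) = 5.094; z_{0.08} = -1.405, z_{0.96} = 1.751.
σ = (5.094 − 4.248)/(1.751 − (-1.405)) = 0.268.
μ = 4.248 − (-1.405)·0.268 = 4.625.

μ ≈ 4.625, σ ≈ 0.268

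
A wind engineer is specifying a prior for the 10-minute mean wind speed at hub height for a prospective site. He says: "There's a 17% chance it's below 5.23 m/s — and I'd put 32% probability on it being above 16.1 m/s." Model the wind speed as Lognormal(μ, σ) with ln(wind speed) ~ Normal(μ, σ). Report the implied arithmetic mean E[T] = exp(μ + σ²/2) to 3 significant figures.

E[T] ≈ 15.2 m/s

If T ~ Lognormal(μ,σ) then ln T ~ Normal(μ,σ), so the p-quantile of ln T is μ + z_p·σ.
ln(5.23) = 1.654 and ln(16.1) = 2.779; z_{0.17} = -0.9542, z_{0.68} = 0.4677.
σ = (2.779 − 1.654)/(0.4677 − (-0.9542)) = 0.791.
μ = 1.654 − (-0.9542)·0.791 = 2.409.
E[T] = exp(μ + σ²/2) = exp(2.409 + 0.3127) = 15.2 m/s.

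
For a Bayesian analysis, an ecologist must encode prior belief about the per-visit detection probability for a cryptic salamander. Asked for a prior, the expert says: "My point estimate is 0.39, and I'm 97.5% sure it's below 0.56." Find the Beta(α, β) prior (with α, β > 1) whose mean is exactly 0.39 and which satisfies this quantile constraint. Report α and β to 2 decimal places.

With mean 0.39 fixed, write α = 0.39s, β = 0.61s where s = α+β.
Need P(θ < 0.56) = 0.975 under Beta(0.39s, 0.61s). Normal approximation: (q−m)/√(m(1−m)/s) ≈ z_{0.975} = 1.96, so s ≈ 0.39·0.61·(1.96)²/(0.56−0.39)² = 31.6.
At s = 31.6: P(θ<0.56) ≈ 0.973. Adjusting to match 0.975 gives s ≈ 32.64.
So α = 0.39·32.64 ≈ 12.73, β = 0.61·32.64 ≈ 19.91.

α ≈ 12.73, β ≈ 19.91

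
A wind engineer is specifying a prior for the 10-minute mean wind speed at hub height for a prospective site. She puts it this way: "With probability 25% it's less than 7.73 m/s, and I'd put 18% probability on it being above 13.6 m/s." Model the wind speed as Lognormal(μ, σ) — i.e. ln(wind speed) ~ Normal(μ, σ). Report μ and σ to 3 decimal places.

If T ~ Lognormal(μ,σ) then ln T ~ Normal(μ,σ), so the p-quantile of ln T is μ + z_p·σ.
ln(7.73) = 2.045 and ln(13.6) = 2.61; z_{0.25} = -0.6745, z_{0.82} = 0.9154.
σ = (2.61 − 2.045)/(0.9154 − (-0.6745)) = 0.355.
μ = 2.045 − (-0.6745)·0.355 = 2.285.

μ ≈ 2.285, σ ≈ 0.355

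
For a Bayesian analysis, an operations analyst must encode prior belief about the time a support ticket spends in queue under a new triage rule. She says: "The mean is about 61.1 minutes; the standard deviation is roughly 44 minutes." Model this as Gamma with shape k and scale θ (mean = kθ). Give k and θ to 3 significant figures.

k ≈ 1.93, θ ≈ 31.7

For Gamma(k, scale θ): mean = kθ, variance = kθ², so CV = 1/√k.
CV = SD/mean = 44/61.1 = 0.7201, hence k = 1/CV² = 1.93.
Then θ = mean/k = 61.1/1.93 = 31.7.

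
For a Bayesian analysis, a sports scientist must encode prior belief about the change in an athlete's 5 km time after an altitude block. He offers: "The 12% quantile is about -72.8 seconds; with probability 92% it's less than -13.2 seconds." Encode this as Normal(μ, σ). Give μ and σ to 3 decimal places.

The p-quantile of Normal(μ,σ) is μ + z_p·σ, with z_{0.12} = -1.175 and z_{0.92} = 1.405.
Eliminate σ: μ = (z₂·x₁ − z₁·x₂)/(z₂ − z₁) = (1.405·-72.8 − (-1.175)·-13.2)/2.58 = -45.658.
Then σ = (x₂ − x₁)/(z₂ − z₁) = (-13.2 − -72.8)/2.58 = 23.100.

μ = -45.658, σ = 23.100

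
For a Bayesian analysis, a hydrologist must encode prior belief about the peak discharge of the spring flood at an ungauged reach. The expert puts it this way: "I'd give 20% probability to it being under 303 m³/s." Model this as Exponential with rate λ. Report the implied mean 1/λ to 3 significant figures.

mean ≈ 1360 m³/s

P(T < 303.0) = 1 − e^(−λ·303.0) = 0.2, so λ = −ln(1−0.2)/303.0 = −ln(0.8)/303.0 = 0.000736.
Mean = 1/λ = 1360 m³/s.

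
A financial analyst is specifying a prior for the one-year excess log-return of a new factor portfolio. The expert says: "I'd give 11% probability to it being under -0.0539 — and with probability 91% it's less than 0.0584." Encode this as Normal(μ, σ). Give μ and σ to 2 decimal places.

The p-quantile of Normal(μ,σ) is μ + z_p·σ, with z_{0.11} = -1.227 and z_{0.91} = 1.341.
Eliminate σ: μ = (z₂·x₁ − z₁·x₂)/(z₂ − z₁) = (1.341·-0.0539 − (-1.227)·0.0584)/2.567 = -0.00.
Then σ = (x₂ − x₁)/(z₂ − z₁) = (0.0584 − -0.0539)/2.567 = 0.04.

μ = -0.00, σ = 0.04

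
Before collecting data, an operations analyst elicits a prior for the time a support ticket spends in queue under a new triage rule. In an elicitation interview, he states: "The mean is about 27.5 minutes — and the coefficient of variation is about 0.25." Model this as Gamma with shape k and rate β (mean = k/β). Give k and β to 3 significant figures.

k ≈ 16, β ≈ 0.582

For Gamma(k, rate β): mean = k/β, variance = k/β², so CV = 1/√k.
CV = 0.25, hence k = 1/CV² = 16.
Then β = k/mean = 16/27.5 = 0.582.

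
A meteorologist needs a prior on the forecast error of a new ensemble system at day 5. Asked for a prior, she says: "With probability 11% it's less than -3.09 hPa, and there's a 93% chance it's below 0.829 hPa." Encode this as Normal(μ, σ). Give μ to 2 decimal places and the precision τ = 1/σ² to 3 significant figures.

μ = -1.31, τ = 0.475

For Normal(μ,σ), the p-quantile is μ + z_p·σ. Here z_{0.11} = -1.227, z_{0.93} = 1.476.
So -3.09 = μ − 1.227σ and 0.829 = μ + 1.476σ.
Subtracting: σ = (0.829 − -3.09)/(1.476 − (-1.227)) = 1.45.
Then μ = -3.09 − (-1.227)·1.45 = -1.31.
Precision τ = 1/σ² = 1/1.45² = 0.475.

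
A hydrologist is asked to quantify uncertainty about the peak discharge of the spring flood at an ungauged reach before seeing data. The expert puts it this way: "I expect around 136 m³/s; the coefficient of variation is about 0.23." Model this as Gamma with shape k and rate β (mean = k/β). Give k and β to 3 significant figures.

k ≈ 18.9, β ≈ 0.139

For Gamma(k, rate β): mean = k/β, variance = k/β², so CV = 1/√k.
CV = 0.23, hence k = 1/CV² = 18.9.
Then β = k/mean = 18.9/136 = 0.139.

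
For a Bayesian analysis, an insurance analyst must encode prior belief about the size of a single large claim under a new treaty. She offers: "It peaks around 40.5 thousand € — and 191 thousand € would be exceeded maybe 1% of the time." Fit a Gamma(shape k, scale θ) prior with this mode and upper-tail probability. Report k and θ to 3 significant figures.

Gamma(k,θ) with k>1 has mode (k−1)θ, so θ = 40.5/(k−1).
Need P(X < 191) = 0.99 with θ tied to k this way. Start at k = 2, θ = 40.5: P(X<191) ≈ 0.949.
Too low — raise k to concentrate. Iterating converges to k ≈ 2.66.
Then θ = 40.5/(2.66−1) ≈ 24.4.

k ≈ 2.66, θ ≈ 24.4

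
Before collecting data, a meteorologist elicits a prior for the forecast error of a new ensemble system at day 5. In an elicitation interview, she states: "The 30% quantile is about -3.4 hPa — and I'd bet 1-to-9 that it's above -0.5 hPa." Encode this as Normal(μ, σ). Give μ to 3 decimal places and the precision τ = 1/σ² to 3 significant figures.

μ = -2.558, τ = 0.388

The p-quantile of Normal(μ,σ) is μ + z_p·σ, with z_{0.3} = -0.5244 and z_{0.9} = 1.282.
Eliminate σ: μ = (z₂·x₁ − z₁·x₂)/(z₂ − z₁) = (1.282·-3.4 − (-0.5244)·-0.5)/1.806 = -2.558.
Then σ = (x₂ − x₁)/(z₂ − z₁) = (-0.5 − -3.4)/1.806 = 1.606.
Precision τ = 1/σ² = 1/1.606² = 0.388.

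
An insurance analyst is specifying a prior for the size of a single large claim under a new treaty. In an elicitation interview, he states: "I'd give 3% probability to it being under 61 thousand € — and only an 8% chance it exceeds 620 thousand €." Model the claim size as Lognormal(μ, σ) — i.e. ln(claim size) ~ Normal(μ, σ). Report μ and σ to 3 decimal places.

If T ~ Lognormal(μ,σ) then ln T ~ Normal(μ,σ), so the p-quantile of ln T is μ + z_p·σ.
ln(61) = 4.111 and ln(620) = 6.43; z_{0.03} = -1.881, z_{0.92} = 1.405.
σ = (6.43 − 4.111)/(1.405 − (-1.881)) = 0.706.
μ = 4.111 − (-1.881)·0.706 = 5.438.

μ ≈ 5.438, σ ≈ 0.706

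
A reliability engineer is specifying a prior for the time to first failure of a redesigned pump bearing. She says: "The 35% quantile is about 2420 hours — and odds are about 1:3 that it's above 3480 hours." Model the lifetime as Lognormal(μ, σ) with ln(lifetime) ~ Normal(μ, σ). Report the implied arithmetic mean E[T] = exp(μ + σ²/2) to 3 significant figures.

E[T] ≈ 2930 hours

If T ~ Lognormal(μ,σ) then ln T ~ Normal(μ,σ), so the p-quantile of ln T is μ + z_p·σ.
ln(2420) = 7.792 and ln(3480) = 8.155; z_{0.35} = -0.3853, z_{0.75} = 0.6745.
σ = (8.155 − 7.792)/(0.6745 − (-0.3853)) = 0.343.
μ = 7.792 − (-0.3853)·0.343 = 7.924.
E[T] = exp(μ + σ²/2) = exp(7.924 + 0.0587) = 2930 hours.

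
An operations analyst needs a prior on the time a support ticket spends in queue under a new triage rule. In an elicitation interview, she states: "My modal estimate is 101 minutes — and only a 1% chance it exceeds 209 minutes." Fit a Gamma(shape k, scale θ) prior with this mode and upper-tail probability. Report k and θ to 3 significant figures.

k ≈ 10.2, θ ≈ 10.9

Gamma(k,θ) with k>1 has mode (k−1)θ, so θ = 101/(k−1).
Need P(X < 209) = 0.99 with θ tied to k this way. Start at k = 2, θ = 101: P(X<209) ≈ 0.612.
Too low — raise k to concentrate. Iterating converges to k ≈ 10.2.
Then θ = 101/(10.2−1) ≈ 10.9.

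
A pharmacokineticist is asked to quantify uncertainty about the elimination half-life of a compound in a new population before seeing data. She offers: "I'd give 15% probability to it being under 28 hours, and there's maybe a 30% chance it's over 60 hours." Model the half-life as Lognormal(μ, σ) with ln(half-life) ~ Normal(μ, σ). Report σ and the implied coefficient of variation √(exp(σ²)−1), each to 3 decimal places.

If T ~ Lognormal(μ,σ) then ln T ~ Normal(μ,σ), so the p-quantile of ln T is μ + z_p·σ.
ln(28) = 3.332 and ln(60) = 4.094; z_{0.15} = -1.036, z_{0.7} = 0.5244.
σ = (4.094 − 3.332)/(0.5244 − (-1.036)) = 0.488.
μ = 3.332 − (-1.036)·0.488 = 3.838.
CV = √(exp(σ²)−1) = √(exp(0.2384)−1) = 0.519.

σ ≈ 0.488, CV ≈ 0.519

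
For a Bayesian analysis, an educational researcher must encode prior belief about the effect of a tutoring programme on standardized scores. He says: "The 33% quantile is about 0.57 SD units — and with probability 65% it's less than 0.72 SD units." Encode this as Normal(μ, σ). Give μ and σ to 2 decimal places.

μ = 0.65, σ = 0.18

The p-quantile of Normal(μ,σ) is μ + z_p·σ, with z_{0.33} = -0.4399 and z_{0.65} = 0.3853.
Eliminate σ: μ = (z₂·x₁ − z₁·x₂)/(z₂ − z₁) = (0.3853·0.57 − (-0.4399)·0.72)/0.8252 = 0.65.
Then σ = (x₂ − x₁)/(z₂ − z₁) = (0.72 − 0.57)/0.8252 = 0.18.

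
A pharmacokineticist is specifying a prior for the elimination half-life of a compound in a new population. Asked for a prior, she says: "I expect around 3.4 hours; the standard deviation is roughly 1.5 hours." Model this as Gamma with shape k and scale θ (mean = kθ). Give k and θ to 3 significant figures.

For Gamma(k, scale θ): mean = kθ, variance = kθ², so CV = 1/√k.
CV = SD/mean = 1.5/3.4 = 0.4412, hence k = 1/CV² = 5.14.
Then θ = mean/k = 3.4/5.14 = 0.662.

k ≈ 5.14, θ ≈ 0.662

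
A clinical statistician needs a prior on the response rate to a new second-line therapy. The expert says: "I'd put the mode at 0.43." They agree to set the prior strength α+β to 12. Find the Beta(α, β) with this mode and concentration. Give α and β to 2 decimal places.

For α,β > 1 the Beta mode is (α−1)/(α+β−2). With α+β = 12, the mode is (α−1)/10.
Set (α−1)/10 = 0.43 → α = 1 + 0.43·10 = 5.30.
β = 12 − α = 6.70.

α = 5.30, β = 6.70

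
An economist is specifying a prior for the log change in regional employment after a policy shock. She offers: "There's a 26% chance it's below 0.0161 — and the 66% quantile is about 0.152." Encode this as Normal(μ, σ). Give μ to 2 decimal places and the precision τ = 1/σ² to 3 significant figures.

The p-quantile of Normal(μ,σ) is μ + z_p·σ, with z_{0.26} = -0.6433 and z_{0.66} = 0.4125.
Eliminate σ: μ = (z₂·x₁ − z₁·x₂)/(z₂ − z₁) = (0.4125·0.0161 − (-0.6433)·0.152)/1.056 = 0.10.
Then σ = (x₂ − x₁)/(z₂ − z₁) = (0.152 − 0.0161)/1.056 = 0.13.
Precision τ = 1/σ² = 1/0.1287² = 60.4.

μ = 0.10, τ = 60.4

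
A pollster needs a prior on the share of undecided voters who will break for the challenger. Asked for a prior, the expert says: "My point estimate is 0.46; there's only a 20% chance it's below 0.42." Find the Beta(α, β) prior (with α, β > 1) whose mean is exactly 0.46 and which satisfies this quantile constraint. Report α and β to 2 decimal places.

With mean 0.46 fixed, write α = 0.46s, β = 0.54s where s = α+β.
Need P(θ < 0.42) = 0.2 under Beta(0.46s, 0.54s). Normal approximation: (q−m)/√(m(1−m)/s) ≈ z_{0.2} = -0.842, so s ≈ 0.46·0.54·(-0.842)²/(0.42−0.46)² = 110.0.
At s = 110.0: P(θ<0.42) ≈ 0.201. Adjusting to match 0.2 gives s ≈ 110.49.
So α = 0.46·110.49 ≈ 50.82, β = 0.54·110.49 ≈ 59.66.

α ≈ 50.82, β ≈ 59.66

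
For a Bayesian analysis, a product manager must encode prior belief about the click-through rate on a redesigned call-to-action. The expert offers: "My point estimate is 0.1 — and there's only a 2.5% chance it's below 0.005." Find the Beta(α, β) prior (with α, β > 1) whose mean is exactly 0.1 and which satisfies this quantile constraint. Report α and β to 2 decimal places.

α ≈ 1.23, β ≈ 11.07

With mean 0.1 fixed, write α = 0.1s, β = 0.9s where s = α+β.
Need P(θ < 0.005) = 0.025 under Beta(0.1s, 0.9s). Normal approximation: (q−m)/√(m(1−m)/s) ≈ z_{0.025} = -1.96, so s ≈ 0.1·0.9·(-1.96)²/(0.005−0.1)² = 38.3.
At s = 38.3: P(θ<0.005) ≈ 0.000. Adjusting to match 0.025 gives s ≈ 12.30.
So α = 0.1·12.30 ≈ 1.23, β = 0.9·12.30 ≈ 11.07.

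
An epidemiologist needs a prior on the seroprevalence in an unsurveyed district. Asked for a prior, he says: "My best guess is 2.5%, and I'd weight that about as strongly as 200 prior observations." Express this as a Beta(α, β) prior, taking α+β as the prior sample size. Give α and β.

Under the effective-sample-size interpretation, Beta(α, β) has prior mean α/(α+β) and prior sample size α+β.
So α+β = 200 and α/(α+β) = 0.025, giving α = 0.025·200 = 5 and β = 200 − 5 = 195.

α = 5, β = 195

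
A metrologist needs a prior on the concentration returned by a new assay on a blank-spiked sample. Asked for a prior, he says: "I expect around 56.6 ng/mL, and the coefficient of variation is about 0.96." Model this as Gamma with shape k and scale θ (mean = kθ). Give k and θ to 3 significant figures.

For Gamma(k, scale θ): mean = kθ, variance = kθ², so CV = 1/√k.
CV = 0.96, hence k = 1/CV² = 1.09.
Then θ = mean/k = 56.6/1.09 = 52.2.

k ≈ 1.09, θ ≈ 52.2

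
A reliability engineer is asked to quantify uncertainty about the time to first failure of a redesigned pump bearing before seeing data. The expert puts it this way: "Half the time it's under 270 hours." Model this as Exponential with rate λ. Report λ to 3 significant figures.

λ ≈ 0.00257

Exponential median = ln 2 / λ, so λ = ln 2 / 270.0 = 0.00257.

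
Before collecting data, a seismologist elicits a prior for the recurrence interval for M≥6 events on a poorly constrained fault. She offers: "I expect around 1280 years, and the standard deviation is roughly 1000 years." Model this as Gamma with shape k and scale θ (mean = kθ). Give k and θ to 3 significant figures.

For Gamma(k, scale θ): mean = kθ, variance = kθ², so CV = 1/√k.
CV = SD/mean = 1000/1280 = 0.7812, hence k = 1/CV² = 1.64.
Then θ = mean/k = 1280/1.64 = 781.

k ≈ 1.64, θ ≈ 781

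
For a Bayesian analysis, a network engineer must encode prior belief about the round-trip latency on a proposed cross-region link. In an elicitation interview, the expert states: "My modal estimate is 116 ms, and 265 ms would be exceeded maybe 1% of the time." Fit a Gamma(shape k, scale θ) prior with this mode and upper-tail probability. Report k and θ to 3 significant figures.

k ≈ 8.01, θ ≈ 16.5

Gamma(k,θ) with k>1 has mode (k−1)θ, so θ = 116/(k−1).
Need P(X < 265) = 0.99 with θ tied to k this way. Start at k = 2, θ = 116: P(X<265) ≈ 0.666.
Too low — raise k to concentrate. Iterating converges to k ≈ 8.01.
Then θ = 116/(8.01−1) ≈ 16.5.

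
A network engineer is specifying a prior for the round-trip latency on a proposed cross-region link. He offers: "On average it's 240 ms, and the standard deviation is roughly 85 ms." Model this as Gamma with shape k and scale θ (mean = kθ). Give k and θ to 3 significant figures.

k ≈ 7.97, θ ≈ 30.1

For Gamma(k, scale θ): mean = kθ, variance = kθ², so CV = 1/√k.
CV = SD/mean = 85/240 = 0.3542, hence k = 1/CV² = 7.97.
Then θ = mean/k = 240/7.97 = 30.1.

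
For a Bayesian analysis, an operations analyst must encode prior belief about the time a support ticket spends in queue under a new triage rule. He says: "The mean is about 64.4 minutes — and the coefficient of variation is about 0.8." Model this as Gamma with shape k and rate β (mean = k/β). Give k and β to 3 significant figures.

For Gamma(k, rate β): mean = k/β, variance = k/β², so CV = 1/√k.
CV = 0.8, hence k = 1/CV² = 1.56.
Then β = k/mean = 1.56/64.4 = 0.0243.

k ≈ 1.56, β ≈ 0.0243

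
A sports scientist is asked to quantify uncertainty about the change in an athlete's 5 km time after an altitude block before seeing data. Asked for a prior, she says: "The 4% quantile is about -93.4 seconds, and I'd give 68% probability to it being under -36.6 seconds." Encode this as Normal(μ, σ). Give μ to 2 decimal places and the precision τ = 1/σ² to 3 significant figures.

The p-quantile of Normal(μ,σ) is μ + z_p·σ, with z_{0.04} = -1.751 and z_{0.68} = 0.4677.
Eliminate σ: μ = (z₂·x₁ − z₁·x₂)/(z₂ − z₁) = (0.4677·-93.4 − (-1.751)·-36.6)/2.218 = -48.58.
Then σ = (x₂ − x₁)/(z₂ − z₁) = (-36.6 − -93.4)/2.218 = 25.60.
Precision τ = 1/σ² = 1/25.6² = 0.00153.

μ = -48.58, τ = 0.00153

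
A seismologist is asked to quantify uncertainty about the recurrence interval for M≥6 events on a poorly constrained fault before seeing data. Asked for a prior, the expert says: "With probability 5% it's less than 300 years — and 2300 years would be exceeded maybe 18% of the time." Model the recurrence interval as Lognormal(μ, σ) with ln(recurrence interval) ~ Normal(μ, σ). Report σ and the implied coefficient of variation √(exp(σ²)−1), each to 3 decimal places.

σ ≈ 0.796, CV ≈ 0.940

If T ~ Lognormal(μ,σ) then ln T ~ Normal(μ,σ), so the p-quantile of ln T is μ + z_p·σ.
ln(300) = 5.704 and ln(2300) = 7.741; z_{0.05} = -1.645, z_{0.82} = 0.9154.
σ = (7.741 − 5.704)/(0.9154 − (-1.645)) = 0.796.
μ = 5.704 − (-1.645)·0.796 = 7.012.
CV = √(exp(σ²)−1) = √(exp(0.6330)−1) = 0.940.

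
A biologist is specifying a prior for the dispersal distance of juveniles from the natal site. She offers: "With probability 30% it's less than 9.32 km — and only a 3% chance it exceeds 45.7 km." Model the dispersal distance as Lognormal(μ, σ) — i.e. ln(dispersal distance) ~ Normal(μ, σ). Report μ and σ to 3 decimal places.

If T ~ Lognormal(μ,σ) then ln T ~ Normal(μ,σ), so the p-quantile of ln T is μ + z_p·σ.
ln(9.32) = 2.232 and ln(45.7) = 3.822; z_{0.3} = -0.5244, z_{0.97} = 1.881.
σ = (3.822 − 2.232)/(1.881 − (-0.5244)) = 0.661.
μ = 2.232 − (-0.5244)·0.661 = 2.579.

μ ≈ 2.579, σ ≈ 0.661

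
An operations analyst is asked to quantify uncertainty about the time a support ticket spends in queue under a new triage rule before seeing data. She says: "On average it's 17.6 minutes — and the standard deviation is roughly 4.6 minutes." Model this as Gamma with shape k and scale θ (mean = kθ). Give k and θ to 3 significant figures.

k ≈ 14.6, θ ≈ 1.2

For Gamma(k, scale θ): mean = kθ, variance = kθ², so CV = 1/√k.
CV = SD/mean = 4.6/17.6 = 0.2614, hence k = 1/CV² = 14.6.
Then θ = mean/k = 17.6/14.6 = 1.2.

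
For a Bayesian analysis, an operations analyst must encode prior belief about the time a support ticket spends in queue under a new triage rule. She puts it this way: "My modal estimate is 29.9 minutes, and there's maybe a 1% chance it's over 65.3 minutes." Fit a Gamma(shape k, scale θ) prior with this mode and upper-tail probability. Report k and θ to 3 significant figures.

k ≈ 8.91, θ ≈ 3.78

Gamma(k,θ) with k>1 has mode (k−1)θ, so θ = 29.9/(k−1).
Need P(X < 65.3) = 0.99 with θ tied to k this way. Start at k = 2, θ = 29.9: P(X<65.3) ≈ 0.641.
Too low — raise k to concentrate. Iterating converges to k ≈ 8.91.
Then θ = 29.9/(8.91−1) ≈ 3.78.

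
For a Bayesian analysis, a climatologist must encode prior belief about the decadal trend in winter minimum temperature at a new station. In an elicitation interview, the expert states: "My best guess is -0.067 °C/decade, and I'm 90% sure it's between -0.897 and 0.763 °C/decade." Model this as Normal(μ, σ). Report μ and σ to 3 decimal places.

A symmetric 90% interval runs μ ± z·σ with z = 1.645.
Half-width = 0.83, so σ = 0.83/1.645 = 0.505.
μ is the stated best guess, -0.067.

μ = -0.067, σ = 0.505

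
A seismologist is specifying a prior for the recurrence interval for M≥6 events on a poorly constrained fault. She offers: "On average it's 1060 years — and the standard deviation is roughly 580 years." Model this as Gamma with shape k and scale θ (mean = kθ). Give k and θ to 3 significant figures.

For Gamma(k, scale θ): mean = kθ, variance = kθ², so CV = 1/√k.
CV = SD/mean = 580/1060 = 0.5472, hence k = 1/CV² = 3.34.
Then θ = mean/k = 1060/3.34 = 317.

k ≈ 3.34, θ ≈ 317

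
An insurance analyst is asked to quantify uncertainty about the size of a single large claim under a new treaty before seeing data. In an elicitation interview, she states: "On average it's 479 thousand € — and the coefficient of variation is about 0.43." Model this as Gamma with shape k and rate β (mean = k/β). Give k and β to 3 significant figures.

k ≈ 5.41, β ≈ 0.0113

For Gamma(k, rate β): mean = k/β, variance = k/β², so CV = 1/√k.
CV = 0.43, hence k = 1/CV² = 5.41.
Then β = k/mean = 5.41/479 = 0.0113.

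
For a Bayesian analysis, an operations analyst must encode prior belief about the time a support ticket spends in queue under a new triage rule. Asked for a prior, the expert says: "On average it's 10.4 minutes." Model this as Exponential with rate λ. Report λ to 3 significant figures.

λ ≈ 0.0962

Exponential mean = 1/λ, so λ = 1/10.4 = 0.0962.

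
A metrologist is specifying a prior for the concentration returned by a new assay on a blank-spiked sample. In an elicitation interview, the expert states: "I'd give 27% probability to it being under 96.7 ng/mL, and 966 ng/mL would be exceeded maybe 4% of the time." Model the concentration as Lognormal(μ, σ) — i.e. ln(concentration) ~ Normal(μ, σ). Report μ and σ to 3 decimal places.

μ ≈ 5.168, σ ≈ 0.974

If T ~ Lognormal(μ,σ) then ln T ~ Normal(μ,σ), so the p-quantile of ln T is μ + z_p·σ.
ln(96.7) = 4.572 and ln(966) = 6.873; z_{0.27} = -0.6128, z_{0.96} = 1.751.
σ = (6.873 − 4.572)/(1.751 − (-0.6128)) = 0.974.
μ = 4.572 − (-0.6128)·0.974 = 5.168.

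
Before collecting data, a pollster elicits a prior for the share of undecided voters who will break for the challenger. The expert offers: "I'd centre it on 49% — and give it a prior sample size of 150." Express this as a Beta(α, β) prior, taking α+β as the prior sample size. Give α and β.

Under the effective-sample-size interpretation, Beta(α, β) has prior mean α/(α+β) and prior sample size α+β.
So α+β = 150 and α/(α+β) = 0.49, giving α = 0.49·150 = 73.5 and β = 150 − 73.5 = 76.5.

α = 73.5, β = 76.5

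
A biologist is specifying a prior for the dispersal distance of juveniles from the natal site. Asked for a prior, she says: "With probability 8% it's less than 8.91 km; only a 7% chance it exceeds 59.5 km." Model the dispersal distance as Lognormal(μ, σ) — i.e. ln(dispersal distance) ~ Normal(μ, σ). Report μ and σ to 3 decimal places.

If T ~ Lognormal(μ,σ) then ln T ~ Normal(μ,σ), so the p-quantile of ln T is μ + z_p·σ.
ln(8.91) = 2.187 and ln(59.5) = 4.086; z_{0.08} = -1.405, z_{0.93} = 1.476.
σ = (4.086 − 2.187)/(1.476 − (-1.405)) = 0.659.
μ = 2.187 − (-1.405)·0.659 = 3.113.

μ ≈ 3.113, σ ≈ 0.659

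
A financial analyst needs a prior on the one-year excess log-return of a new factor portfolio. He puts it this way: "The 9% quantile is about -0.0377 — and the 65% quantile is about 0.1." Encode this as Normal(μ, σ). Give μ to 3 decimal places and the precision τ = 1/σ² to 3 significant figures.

The p-quantile of Normal(μ,σ) is μ + z_p·σ, with z_{0.09} = -1.341 and z_{0.65} = 0.3853.
Eliminate σ: μ = (z₂·x₁ − z₁·x₂)/(z₂ − z₁) = (0.3853·-0.0377 − (-1.341)·0.1)/1.726 = 0.069.
Then σ = (x₂ − x₁)/(z₂ − z₁) = (0.1 − -0.0377)/1.726 = 0.080.
Precision τ = 1/σ² = 1/0.07978² = 157.

μ = 0.069, τ = 157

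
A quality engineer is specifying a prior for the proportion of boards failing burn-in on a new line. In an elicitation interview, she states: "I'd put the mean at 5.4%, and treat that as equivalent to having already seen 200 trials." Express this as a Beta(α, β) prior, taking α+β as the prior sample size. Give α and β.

Under the effective-sample-size interpretation, Beta(α, β) has prior mean α/(α+β) and prior sample size α+β.
So α+β = 200 and α/(α+β) = 0.054, giving α = 0.054·200 = 10.8 and β = 200 − 10.8 = 189.2.

α = 10.8, β = 189.2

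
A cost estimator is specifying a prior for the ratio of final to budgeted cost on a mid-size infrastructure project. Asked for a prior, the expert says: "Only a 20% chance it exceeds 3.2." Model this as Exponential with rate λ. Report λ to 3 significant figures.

λ ≈ 0.503

P(T > 3.2) = e^(−λ·3.2) = 0.2, so λ = −ln(0.2)/3.2 = 0.503.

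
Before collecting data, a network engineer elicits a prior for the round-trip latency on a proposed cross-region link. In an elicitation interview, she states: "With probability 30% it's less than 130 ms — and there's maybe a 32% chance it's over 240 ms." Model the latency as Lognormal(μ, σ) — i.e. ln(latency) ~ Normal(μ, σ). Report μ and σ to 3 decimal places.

μ ≈ 5.192, σ ≈ 0.618

If T ~ Lognormal(μ,σ) then ln T ~ Normal(μ,σ), so the p-quantile of ln T is μ + z_p·σ.
ln(130) = 4.868 and ln(240) = 5.481; z_{0.3} = -0.5244, z_{0.68} = 0.4677.
σ = (5.481 − 4.868)/(0.4677 − (-0.5244)) = 0.618.
μ = 4.868 − (-0.5244)·0.618 = 5.192.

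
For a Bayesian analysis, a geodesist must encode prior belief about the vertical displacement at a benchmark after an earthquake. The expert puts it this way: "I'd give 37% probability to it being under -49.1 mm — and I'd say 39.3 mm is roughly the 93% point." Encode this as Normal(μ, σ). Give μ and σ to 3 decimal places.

μ = -32.871, σ = 48.903

For Normal(μ,σ), the p-quantile is μ + z_p·σ. Here z_{0.37} = -0.3319, z_{0.93} = 1.476.
So -49.1 = μ − 0.3319σ and 39.3 = μ + 1.476σ.
Subtracting: σ = (39.3 − -49.1)/(1.476 − (-0.3319)) = 48.903.
Then μ = -49.1 − (-0.3319)·48.903 = -32.871.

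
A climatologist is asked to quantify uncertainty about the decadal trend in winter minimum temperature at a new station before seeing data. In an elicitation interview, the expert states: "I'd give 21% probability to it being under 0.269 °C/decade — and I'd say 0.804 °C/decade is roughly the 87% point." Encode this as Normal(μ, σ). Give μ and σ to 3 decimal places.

μ = 0.492, σ = 0.277

The p-quantile of Normal(μ,σ) is μ + z_p·σ, with z_{0.21} = -0.8064 and z_{0.87} = 1.126.
Eliminate σ: μ = (z₂·x₁ − z₁·x₂)/(z₂ − z₁) = (1.126·0.269 − (-0.8064)·0.804)/1.933 = 0.492.
Then σ = (x₂ − x₁)/(z₂ − z₁) = (0.804 − 0.269)/1.933 = 0.277.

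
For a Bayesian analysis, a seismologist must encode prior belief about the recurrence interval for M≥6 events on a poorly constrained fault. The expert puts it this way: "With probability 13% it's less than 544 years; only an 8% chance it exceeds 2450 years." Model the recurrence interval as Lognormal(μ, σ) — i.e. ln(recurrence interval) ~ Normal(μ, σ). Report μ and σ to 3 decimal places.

μ ≈ 6.969, σ ≈ 0.594

If T ~ Lognormal(μ,σ) then ln T ~ Normal(μ,σ), so the p-quantile of ln T is μ + z_p·σ.
ln(544) = 6.299 and ln(2450) = 7.804; z_{0.13} = -1.126, z_{0.92} = 1.405.
σ = (7.804 − 6.299)/(1.405 − (-1.126)) = 0.594.
μ = 6.299 − (-1.126)·0.594 = 6.969.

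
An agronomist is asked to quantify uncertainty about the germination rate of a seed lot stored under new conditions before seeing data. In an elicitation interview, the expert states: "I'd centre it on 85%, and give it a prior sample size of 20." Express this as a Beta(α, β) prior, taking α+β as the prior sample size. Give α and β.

Under the effective-sample-size interpretation, Beta(α, β) has prior mean α/(α+β) and prior sample size α+β.
So α+β = 20 and α/(α+β) = 0.85, giving α = 0.85·20 = 17 and β = 20 − 17 = 3.

α = 17, β = 3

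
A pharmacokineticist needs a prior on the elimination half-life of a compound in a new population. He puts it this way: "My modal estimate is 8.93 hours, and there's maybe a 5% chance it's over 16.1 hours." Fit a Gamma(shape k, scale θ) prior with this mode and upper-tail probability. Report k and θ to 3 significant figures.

k ≈ 9.02, θ ≈ 1.11

Gamma(k,θ) with k>1 has mode (k−1)θ, so θ = 8.93/(k−1).
Need P(X < 16.1) = 0.95 with θ tied to k this way. Start at k = 2, θ = 8.93: P(X<16.1) ≈ 0.538.
Too low — raise k to concentrate. Iterating converges to k ≈ 9.02.
Then θ = 8.93/(9.02−1) ≈ 1.11.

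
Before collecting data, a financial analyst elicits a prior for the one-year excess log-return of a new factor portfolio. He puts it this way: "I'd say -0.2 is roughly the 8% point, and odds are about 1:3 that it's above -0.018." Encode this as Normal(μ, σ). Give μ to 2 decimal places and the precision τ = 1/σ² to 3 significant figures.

The p-quantile of Normal(μ,σ) is μ + z_p·σ, with z_{0.08} = -1.405 and z_{0.75} = 0.6745.
Eliminate σ: μ = (z₂·x₁ − z₁·x₂)/(z₂ − z₁) = (0.6745·-0.2 − (-1.405)·-0.018)/2.08 = -0.08.
Then σ = (x₂ − x₁)/(z₂ − z₁) = (-0.018 − -0.2)/2.08 = 0.09.
Precision τ = 1/σ² = 1/0.08752² = 131.

μ = -0.08, τ = 131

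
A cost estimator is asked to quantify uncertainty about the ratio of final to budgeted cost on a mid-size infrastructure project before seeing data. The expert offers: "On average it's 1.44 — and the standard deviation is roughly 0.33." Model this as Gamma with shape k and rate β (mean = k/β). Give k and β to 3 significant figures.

k ≈ 19, β ≈ 13.2

For Gamma(k, rate β): mean = k/β, variance = k/β², so CV = 1/√k.
CV = SD/mean = 0.33/1.44 = 0.2292, hence k = 1/CV² = 19.
Then β = k/mean = 19/1.44 = 13.2.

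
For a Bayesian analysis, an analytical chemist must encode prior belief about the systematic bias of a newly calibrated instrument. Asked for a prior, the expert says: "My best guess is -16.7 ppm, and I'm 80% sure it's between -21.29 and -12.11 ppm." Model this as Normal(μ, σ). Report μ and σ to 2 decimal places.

μ = -16.70, σ = 3.58

A symmetric 80% interval runs μ ± z·σ with z = 1.282.
Half-width = 4.59, so σ = 4.59/1.282 = 3.58.
μ is the stated best guess, -16.70.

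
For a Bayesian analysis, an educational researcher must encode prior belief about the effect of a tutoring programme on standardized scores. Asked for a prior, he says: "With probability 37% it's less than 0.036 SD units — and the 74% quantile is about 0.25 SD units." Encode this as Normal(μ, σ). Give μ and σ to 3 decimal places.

μ = 0.109, σ = 0.219

The p-quantile of Normal(μ,σ) is μ + z_p·σ, with z_{0.37} = -0.3319 and z_{0.74} = 0.6433.
Eliminate σ: μ = (z₂·x₁ − z₁·x₂)/(z₂ − z₁) = (0.6433·0.036 − (-0.3319)·0.25)/0.9752 = 0.109.
Then σ = (x₂ − x₁)/(z₂ − z₁) = (0.25 − 0.036)/0.9752 = 0.219.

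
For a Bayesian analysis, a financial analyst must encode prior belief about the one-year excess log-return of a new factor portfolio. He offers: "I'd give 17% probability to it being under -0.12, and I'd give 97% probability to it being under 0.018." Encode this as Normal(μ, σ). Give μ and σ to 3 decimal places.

μ = -0.074, σ = 0.049

For Normal(μ,σ), the p-quantile is μ + z_p·σ. Here z_{0.17} = -0.9542, z_{0.97} = 1.881.
So -0.12 = μ − 0.9542σ and 0.018 = μ + 1.881σ.
Subtracting: σ = (0.018 − -0.12)/(1.881 − (-0.9542)) = 0.049.
Then μ = -0.12 − (-0.9542)·0.049 = -0.074.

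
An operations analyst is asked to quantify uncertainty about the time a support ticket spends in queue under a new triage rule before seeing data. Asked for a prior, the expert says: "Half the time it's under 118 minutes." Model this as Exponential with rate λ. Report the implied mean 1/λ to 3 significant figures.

Exponential median = ln 2 / λ, so λ = ln 2 / 118.0 = 0.00587.
Mean = 1/λ = 170 minutes.

mean ≈ 170 minutes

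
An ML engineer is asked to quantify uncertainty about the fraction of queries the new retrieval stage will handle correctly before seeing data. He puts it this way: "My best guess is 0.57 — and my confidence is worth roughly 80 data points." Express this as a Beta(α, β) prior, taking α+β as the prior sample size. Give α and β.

Under the effective-sample-size interpretation, Beta(α, β) has prior mean α/(α+β) and prior sample size α+β.
So α+β = 80 and α/(α+β) = 0.57, giving α = 0.57·80 = 45.6 and β = 80 − 45.6 = 34.4.

α = 45.6, β = 34.4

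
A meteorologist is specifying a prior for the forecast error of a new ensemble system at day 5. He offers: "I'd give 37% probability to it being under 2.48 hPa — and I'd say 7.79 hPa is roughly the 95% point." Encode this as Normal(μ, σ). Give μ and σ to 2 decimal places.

μ = 3.37, σ = 2.69

The p-quantile of Normal(μ,σ) is μ + z_p·σ, with z_{0.37} = -0.3319 and z_{0.95} = 1.645.
Eliminate σ: μ = (z₂·x₁ − z₁·x₂)/(z₂ − z₁) = (1.645·2.48 − (-0.3319)·7.79)/1.977 = 3.37.
Then σ = (x₂ − x₁)/(z₂ − z₁) = (7.79 − 2.48)/1.977 = 2.69.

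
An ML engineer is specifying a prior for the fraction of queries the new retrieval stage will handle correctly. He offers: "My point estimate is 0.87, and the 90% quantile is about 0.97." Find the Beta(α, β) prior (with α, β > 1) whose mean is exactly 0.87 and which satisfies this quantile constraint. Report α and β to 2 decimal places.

With mean 0.87 fixed, write α = 0.87s, β = 0.13s where s = α+β.
Need P(θ < 0.97) = 0.9 under Beta(0.87s, 0.13s). Normal approximation: (q−m)/√(m(1−m)/s) ≈ z_{0.9} = 1.28, so s ≈ 0.87·0.13·(1.28)²/(0.97−0.87)² = 18.6.
At s = 18.6: P(θ<0.97) ≈ 0.954. Adjusting to match 0.9 gives s ≈ 12.26.
So α = 0.87·12.26 ≈ 10.66, β = 0.13·12.26 ≈ 1.59.

α ≈ 10.66, β ≈ 1.59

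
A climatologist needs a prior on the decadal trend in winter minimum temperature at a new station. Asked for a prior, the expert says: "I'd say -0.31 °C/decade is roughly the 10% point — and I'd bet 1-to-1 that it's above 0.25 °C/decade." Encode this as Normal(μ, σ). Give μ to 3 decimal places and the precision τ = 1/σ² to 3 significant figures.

The p-quantile of Normal(μ,σ) is μ + z_p·σ, with z_{0.1} = -1.282 and z_{0.5} = 0.
Eliminate σ: μ = (z₂·x₁ − z₁·x₂)/(z₂ − z₁) = (0·-0.31 − (-1.282)·0.25)/1.282 = 0.250.
Then σ = (x₂ − x₁)/(z₂ − z₁) = (0.25 − -0.31)/1.282 = 0.437.
Precision τ = 1/σ² = 1/0.437² = 5.24.

μ = 0.250, τ = 5.24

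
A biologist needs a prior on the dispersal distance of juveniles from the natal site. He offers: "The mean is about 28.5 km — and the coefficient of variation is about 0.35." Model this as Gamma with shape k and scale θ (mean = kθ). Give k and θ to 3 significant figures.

For Gamma(k, scale θ): mean = kθ, variance = kθ², so CV = 1/√k.
CV = 0.35, hence k = 1/CV² = 8.16.
Then θ = mean/k = 28.5/8.16 = 3.49.

k ≈ 8.16, θ ≈ 3.49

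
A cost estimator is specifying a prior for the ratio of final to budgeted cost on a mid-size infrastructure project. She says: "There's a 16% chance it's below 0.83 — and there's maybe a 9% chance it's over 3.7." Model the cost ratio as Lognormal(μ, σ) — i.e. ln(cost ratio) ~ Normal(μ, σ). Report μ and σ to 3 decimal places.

μ ≈ 0.450, σ ≈ 0.640

If T ~ Lognormal(μ,σ) then ln T ~ Normal(μ,σ), so the p-quantile of ln T is μ + z_p·σ.
ln(0.83) = -0.1863 and ln(3.7) = 1.308; z_{0.16} = -0.9945, z_{0.91} = 1.341.
σ = (1.308 − -0.1863)/(1.341 − (-0.9945)) = 0.640.
μ = -0.1863 − (-0.9945)·0.640 = 0.450.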